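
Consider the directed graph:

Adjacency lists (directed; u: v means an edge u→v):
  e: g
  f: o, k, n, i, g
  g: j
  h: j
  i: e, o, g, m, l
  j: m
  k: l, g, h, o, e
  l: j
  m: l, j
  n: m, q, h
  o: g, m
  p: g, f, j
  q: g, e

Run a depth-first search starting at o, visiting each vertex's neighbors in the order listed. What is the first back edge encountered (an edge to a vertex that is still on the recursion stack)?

l→j

DFS from o (visiting each vertex's neighbors in the order listed); mark gray on enter, black on exit:
o gray
  g gray
    j gray
      m gray
        l gray
          l→j: j is gray → back edge
First back edge: l → j.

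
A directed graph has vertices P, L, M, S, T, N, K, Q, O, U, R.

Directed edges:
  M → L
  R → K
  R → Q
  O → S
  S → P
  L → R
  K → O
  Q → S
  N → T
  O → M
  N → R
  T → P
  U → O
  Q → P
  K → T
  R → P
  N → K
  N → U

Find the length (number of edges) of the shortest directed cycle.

5

For each vertex v, BFS finds the shortest path from v back to v.
The shortest such closed walk is R → K → O → M → L → R, length 5.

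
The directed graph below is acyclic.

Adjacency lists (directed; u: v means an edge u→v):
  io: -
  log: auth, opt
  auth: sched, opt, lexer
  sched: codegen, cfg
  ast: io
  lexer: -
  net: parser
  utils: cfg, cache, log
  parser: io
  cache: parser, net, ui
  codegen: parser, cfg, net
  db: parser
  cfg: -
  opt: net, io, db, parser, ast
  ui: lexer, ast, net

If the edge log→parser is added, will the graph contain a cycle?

No

Adding log→parser creates a cycle iff parser can already reach log.
Explore from parser: no path reaches log. The graph stays acyclic.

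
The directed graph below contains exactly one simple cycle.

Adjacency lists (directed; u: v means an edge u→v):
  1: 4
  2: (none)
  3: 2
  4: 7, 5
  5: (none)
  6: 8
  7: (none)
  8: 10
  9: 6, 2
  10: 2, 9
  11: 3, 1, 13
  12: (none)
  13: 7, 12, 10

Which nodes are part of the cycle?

6, 8, 9, 10

DFS with gray/black marking from 10:
10 gray
  2 gray
  2 black
  9 gray
    6 gray
      8 gray
        8→10: 10 is gray → back edge
Back edge closes the cycle 10 → 9 → 6 → 8 → 10; its vertices are {6, 8, 9, 10}.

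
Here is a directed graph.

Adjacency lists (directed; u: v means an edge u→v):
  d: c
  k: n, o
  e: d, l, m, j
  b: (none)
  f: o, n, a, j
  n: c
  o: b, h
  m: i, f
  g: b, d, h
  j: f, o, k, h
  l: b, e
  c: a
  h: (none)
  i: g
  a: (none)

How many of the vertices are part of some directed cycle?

4

A vertex is on a directed cycle iff it belongs to a strongly connected component of size ≥ 2 (or has a self-loop).
The vertices on cycles are {e, f, j, l} — 4 in total.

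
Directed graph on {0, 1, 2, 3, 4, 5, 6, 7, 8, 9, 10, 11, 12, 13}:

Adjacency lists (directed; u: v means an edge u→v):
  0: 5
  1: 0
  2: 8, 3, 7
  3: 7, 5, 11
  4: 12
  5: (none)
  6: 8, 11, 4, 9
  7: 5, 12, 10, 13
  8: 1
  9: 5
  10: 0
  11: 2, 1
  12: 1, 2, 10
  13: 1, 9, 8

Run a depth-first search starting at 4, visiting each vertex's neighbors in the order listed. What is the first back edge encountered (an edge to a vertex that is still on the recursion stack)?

7→12

DFS from 4 (visiting each vertex's neighbors in the order listed); mark gray on enter, black on exit:
4 gray
  12 gray
    1 gray
      0 gray
        5 gray
        5 black
      0 black
    1 black
    2 gray
      8 gray
        8→1: 1 black — skip
      8 black
      3 gray
        7 gray
          7→5: 5 black — skip
          7→12: 12 is gray → back edge
First back edge: 7 → 12.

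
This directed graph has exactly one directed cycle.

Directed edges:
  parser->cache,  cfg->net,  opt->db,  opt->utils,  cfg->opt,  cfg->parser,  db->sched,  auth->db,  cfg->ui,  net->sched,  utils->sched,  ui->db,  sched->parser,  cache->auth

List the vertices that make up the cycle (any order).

db, auth, cache, sched, parser

DFS with gray/black marking from parser:
parser gray
  cache gray
    auth gray
      db gray
        sched gray
          sched→parser: parser is gray → back edge
Back edge closes the cycle parser → cache → auth → db → sched → parser; its vertices are {db, auth, cache, sched, parser}.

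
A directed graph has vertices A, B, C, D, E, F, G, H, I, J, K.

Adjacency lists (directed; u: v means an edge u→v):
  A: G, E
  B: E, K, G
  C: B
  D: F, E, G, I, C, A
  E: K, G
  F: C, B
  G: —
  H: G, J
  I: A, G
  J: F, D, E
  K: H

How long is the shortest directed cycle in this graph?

4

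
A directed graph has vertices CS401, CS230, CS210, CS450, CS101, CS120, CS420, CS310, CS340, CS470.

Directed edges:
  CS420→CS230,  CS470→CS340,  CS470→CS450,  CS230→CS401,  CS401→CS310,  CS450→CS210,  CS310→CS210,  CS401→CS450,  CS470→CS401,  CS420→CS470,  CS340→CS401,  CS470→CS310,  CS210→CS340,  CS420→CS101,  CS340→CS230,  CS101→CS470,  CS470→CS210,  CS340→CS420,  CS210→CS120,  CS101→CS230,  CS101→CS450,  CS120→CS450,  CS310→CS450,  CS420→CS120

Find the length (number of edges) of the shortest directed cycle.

For each vertex v, BFS finds the shortest path from v back to v.
The shortest such closed walk is CS340 → CS420 → CS470 → CS340, length 3.

3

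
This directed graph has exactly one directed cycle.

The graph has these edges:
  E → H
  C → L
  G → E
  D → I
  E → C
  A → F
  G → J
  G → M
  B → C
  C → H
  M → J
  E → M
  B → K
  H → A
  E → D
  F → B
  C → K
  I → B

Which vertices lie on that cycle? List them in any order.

DFS with gray/black marking from C:
C gray
  H gray
    A gray
      F gray
        B gray
          B→C: C is gray → back edge
Back edge closes the cycle C → H → A → F → B → C; its vertices are {A, B, C, F, H}.

A, B, C, F, H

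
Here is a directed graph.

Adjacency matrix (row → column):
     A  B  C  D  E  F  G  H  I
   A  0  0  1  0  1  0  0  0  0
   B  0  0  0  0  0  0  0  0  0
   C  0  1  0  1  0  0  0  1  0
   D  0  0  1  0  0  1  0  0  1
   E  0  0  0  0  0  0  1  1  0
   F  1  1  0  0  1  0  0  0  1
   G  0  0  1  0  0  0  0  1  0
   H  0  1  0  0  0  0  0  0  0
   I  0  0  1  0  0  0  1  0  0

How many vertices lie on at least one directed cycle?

A vertex is on a directed cycle iff it belongs to a strongly connected component of size ≥ 2 (or has a self-loop).
The vertices on cycles are {A, C, D, E, F, G, I} — 7 in total.

7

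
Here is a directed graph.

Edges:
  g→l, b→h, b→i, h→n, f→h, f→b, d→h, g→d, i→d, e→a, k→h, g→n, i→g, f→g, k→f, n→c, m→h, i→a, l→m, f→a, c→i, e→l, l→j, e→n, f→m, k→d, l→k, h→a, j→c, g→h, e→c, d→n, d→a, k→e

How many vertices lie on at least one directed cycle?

A vertex is on a directed cycle iff it belongs to a strongly connected component of size ≥ 2 (or has a self-loop).
The vertices on cycles are {b, c, d, e, f, g, h, i, j, k, l, m, n} — 13 in total.

13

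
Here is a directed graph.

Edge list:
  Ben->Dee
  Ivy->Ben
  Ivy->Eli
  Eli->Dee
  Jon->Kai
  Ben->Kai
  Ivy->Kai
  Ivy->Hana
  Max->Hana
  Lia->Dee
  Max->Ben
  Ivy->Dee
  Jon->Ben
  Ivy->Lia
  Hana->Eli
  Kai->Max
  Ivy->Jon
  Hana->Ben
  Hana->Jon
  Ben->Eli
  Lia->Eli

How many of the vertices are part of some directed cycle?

A vertex is on a directed cycle iff it belongs to a strongly connected component of size ≥ 2 (or has a self-loop).
The vertices on cycles are {Ben, Jon, Kai, Max, Hana} — 5 in total.

5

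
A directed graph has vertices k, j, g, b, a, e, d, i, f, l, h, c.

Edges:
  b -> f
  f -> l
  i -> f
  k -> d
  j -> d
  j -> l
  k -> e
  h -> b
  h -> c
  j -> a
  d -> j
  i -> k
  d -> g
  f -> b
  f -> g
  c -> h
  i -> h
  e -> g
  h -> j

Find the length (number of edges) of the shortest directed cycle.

2

For each vertex v, BFS finds the shortest path from v back to v.
The shortest such closed walk is h → c → h, length 2.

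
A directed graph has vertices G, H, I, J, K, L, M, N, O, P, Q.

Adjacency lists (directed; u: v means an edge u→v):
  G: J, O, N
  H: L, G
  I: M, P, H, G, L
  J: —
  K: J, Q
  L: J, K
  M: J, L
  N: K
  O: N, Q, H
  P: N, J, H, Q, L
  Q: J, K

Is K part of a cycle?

Yes

K is on a cycle iff K can reach itself via ≥1 edge.
K → Q → K — yes.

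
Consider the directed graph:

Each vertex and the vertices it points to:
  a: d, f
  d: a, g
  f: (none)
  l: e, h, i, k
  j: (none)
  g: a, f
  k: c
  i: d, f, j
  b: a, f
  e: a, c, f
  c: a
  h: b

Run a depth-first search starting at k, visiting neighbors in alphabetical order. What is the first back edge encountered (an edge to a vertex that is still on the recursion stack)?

DFS from k (visiting neighbors in alphabetical order); mark gray on enter, black on exit:
k gray
  c gray
    a gray
      d gray
        d→a: a is gray → back edge
First back edge: d → a.

d->a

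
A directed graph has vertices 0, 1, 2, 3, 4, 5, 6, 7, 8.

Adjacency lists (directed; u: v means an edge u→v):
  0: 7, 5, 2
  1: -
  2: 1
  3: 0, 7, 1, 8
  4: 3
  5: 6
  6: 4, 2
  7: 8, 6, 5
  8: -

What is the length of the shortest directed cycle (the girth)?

For each vertex v, BFS finds the shortest path from v back to v.
The shortest such closed walk is 4 → 3 → 7 → 6 → 4, length 4.

4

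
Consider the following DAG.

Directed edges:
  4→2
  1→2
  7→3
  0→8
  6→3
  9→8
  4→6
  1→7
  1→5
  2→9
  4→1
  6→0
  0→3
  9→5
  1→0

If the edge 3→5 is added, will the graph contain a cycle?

Adding 3→5 creates a cycle iff 5 can already reach 3.
Explore from 5: no path reaches 3. The graph stays acyclic.

No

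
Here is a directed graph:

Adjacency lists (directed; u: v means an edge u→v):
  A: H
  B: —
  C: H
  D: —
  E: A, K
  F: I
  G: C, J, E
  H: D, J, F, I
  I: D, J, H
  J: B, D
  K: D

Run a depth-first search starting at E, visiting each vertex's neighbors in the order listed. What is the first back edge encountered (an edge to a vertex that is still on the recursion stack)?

I→H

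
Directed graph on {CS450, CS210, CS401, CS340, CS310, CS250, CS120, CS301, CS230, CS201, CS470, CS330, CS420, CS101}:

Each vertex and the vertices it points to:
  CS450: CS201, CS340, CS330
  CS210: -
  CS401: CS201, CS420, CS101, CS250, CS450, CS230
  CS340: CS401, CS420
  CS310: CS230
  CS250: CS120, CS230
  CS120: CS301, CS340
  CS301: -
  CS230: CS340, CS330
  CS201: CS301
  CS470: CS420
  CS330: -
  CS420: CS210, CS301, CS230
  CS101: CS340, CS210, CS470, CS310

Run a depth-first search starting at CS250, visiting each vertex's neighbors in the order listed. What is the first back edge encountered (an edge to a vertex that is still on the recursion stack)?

DFS from CS250 (visiting each vertex's neighbors in the order listed); mark gray on enter, black on exit:
CS250 gray
  CS120 gray
    CS301 gray
    CS301 black
    CS340 gray
      CS401 gray
        CS201 gray
          CS201→CS301: CS301 black — skip
        CS201 black
        CS420 gray
          CS210 gray
          CS210 black
          CS420→CS301: CS301 black — skip
          CS230 gray
            CS230→CS340: CS340 is gray → back edge
First back edge: CS230 → CS340.

CS230->CS340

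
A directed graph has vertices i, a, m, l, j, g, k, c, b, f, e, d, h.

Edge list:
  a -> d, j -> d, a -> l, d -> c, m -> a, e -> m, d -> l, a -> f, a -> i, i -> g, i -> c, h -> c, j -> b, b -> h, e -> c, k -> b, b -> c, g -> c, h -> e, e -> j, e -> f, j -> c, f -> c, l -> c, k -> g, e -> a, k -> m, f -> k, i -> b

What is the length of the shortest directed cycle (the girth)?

For each vertex v, BFS finds the shortest path from v back to v.
The shortest such closed walk is h → e → j → b → h, length 4.

4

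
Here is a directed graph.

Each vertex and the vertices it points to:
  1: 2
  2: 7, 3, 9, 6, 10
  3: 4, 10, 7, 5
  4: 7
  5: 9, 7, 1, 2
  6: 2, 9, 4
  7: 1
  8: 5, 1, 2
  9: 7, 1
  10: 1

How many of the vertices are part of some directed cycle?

A vertex is on a directed cycle iff it belongs to a strongly connected component of size ≥ 2 (or has a self-loop).
The vertices on cycles are {1, 2, 3, 4, 5, 6, 7, 9, 10} — 9 in total.

9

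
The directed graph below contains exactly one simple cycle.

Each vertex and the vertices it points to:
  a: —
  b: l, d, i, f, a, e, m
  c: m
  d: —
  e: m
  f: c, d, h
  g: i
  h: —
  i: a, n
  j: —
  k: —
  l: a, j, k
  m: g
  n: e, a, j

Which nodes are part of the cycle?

e, g, i, m, n

DFS with gray/black marking from i:
i gray
  a gray
  a black
  n gray
    e gray
      m gray
        g gray
          g→i: i is gray → back edge
Back edge closes the cycle i → n → e → m → g → i; its vertices are {e, g, i, m, n}.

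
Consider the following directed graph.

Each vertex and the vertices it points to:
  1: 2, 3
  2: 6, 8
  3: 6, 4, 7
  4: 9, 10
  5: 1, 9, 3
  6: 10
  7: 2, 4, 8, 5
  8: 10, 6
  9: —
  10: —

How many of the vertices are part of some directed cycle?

A vertex is on a directed cycle iff it belongs to a strongly connected component of size ≥ 2 (or has a self-loop).
The vertices on cycles are {1, 3, 5, 7} — 4 in total.

4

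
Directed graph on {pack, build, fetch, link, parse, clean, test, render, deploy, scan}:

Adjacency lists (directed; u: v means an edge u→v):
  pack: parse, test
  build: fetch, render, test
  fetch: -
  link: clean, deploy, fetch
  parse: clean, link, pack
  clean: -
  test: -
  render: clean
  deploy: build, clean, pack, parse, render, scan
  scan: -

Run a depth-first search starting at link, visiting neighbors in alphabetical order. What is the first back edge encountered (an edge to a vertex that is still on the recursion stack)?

parse->link

DFS from link (visiting neighbors in alphabetical order); mark gray on enter, black on exit:
link gray
  clean gray
  clean black
  deploy gray
    build gray
      fetch gray
      fetch black
      render gray
        render→clean: clean black — skip
      render black
      test gray
      test black
    build black
    deploy→clean: clean black — skip
    pack gray
      parse gray
        parse→clean: clean black — skip
        parse→link: link is gray → back edge
First back edge: parse → link.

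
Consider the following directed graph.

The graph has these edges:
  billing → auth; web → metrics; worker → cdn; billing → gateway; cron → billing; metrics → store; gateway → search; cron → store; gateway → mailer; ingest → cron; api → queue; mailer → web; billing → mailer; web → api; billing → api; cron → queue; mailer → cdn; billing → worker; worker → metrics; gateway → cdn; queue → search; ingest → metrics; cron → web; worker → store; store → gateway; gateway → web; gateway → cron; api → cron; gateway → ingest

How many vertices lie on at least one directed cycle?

10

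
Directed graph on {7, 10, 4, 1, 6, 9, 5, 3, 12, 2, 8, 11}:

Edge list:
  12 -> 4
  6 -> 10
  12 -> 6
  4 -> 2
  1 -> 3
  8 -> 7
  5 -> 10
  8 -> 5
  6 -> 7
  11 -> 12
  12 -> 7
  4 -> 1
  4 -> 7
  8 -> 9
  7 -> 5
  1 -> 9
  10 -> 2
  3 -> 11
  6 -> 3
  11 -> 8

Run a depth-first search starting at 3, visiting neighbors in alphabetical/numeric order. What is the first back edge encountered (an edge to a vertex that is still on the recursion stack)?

DFS from 3 (visiting neighbors in alphabetical/numeric order); mark gray on enter, black on exit:
3 gray
  11 gray
    8 gray
      5 gray
        10 gray
          2 gray
          2 black
        10 black
      5 black
      7 gray
        7→5: 5 black — skip
      7 black
      9 gray
      9 black
    8 black
    12 gray
      4 gray
        1 gray
          1→3: 3 is gray → back edge
First back edge: 1 → 3.

1→3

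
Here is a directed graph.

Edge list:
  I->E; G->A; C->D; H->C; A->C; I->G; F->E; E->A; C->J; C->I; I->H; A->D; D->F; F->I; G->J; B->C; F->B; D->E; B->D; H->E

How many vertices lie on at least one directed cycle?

A vertex is on a directed cycle iff it belongs to a strongly connected component of size ≥ 2 (or has a self-loop).
The vertices on cycles are {A, B, C, D, E, F, G, H, I} — 9 in total.

9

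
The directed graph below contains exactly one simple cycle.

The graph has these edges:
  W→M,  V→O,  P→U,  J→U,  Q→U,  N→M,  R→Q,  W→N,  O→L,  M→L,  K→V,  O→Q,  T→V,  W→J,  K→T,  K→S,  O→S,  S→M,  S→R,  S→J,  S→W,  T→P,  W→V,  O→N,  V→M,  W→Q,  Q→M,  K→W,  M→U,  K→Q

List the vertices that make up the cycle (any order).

DFS with gray/black marking from S:
S gray
  J gray
    U gray
    U black
  J black
  R gray
    Q gray
      Q→U: U black — skip
      M gray
        M→U: U black — skip
        L gray
        L black
      M black
    Q black
  R black
  W gray
    W→J: J black — skip
    N gray
      N→M: M black — skip
    N black
    V gray
      O gray
        O→S: S is gray → back edge
Back edge closes the cycle S → W → V → O → S; its vertices are {O, S, V, W}.

O, S, V, W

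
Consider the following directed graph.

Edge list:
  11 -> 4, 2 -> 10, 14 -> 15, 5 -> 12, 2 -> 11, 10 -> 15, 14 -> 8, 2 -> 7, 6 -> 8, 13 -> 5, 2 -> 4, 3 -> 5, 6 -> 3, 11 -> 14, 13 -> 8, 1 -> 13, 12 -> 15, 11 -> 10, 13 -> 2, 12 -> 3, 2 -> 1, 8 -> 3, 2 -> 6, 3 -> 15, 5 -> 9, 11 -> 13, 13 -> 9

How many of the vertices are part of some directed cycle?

7

A vertex is on a directed cycle iff it belongs to a strongly connected component of size ≥ 2 (or has a self-loop).
The vertices on cycles are {1, 2, 3, 5, 11, 12, 13} — 7 in total.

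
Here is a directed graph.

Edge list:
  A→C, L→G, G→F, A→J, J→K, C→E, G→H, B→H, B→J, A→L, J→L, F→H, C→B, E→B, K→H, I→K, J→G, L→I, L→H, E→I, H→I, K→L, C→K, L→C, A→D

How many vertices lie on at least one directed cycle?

10

A vertex is on a directed cycle iff it belongs to a strongly connected component of size ≥ 2 (or has a self-loop).
The vertices on cycles are {B, C, E, F, G, H, I, J, K, L} — 10 in total.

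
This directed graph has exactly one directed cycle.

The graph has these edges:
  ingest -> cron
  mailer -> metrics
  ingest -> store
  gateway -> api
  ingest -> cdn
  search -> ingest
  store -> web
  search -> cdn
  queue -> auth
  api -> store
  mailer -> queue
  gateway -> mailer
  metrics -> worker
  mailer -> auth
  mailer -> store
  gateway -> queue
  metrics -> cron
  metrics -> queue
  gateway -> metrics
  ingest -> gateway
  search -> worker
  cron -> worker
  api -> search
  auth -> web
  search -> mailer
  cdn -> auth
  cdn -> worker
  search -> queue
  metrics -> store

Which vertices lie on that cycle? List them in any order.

api, ingest, search, gateway

DFS with gray/black marking from search:
search gray
  ingest gray
    gateway gray
      queue gray
        auth gray
          web gray
          web black
        auth black
      queue black
      metrics gray
        worker gray
        worker black
        cron gray
          cron→worker: worker black — skip
        cron black
        metrics→queue: queue black — skip
        store gray
          store→web: web black — skip
        store black
      metrics black
      mailer gray
        mailer→queue: queue black — skip
        mailer→store: store black — skip
        mailer→metrics: metrics black — skip
        mailer→auth: auth black — skip
      mailer black
      api gray
        api→search: search is gray → back edge
Back edge closes the cycle search → ingest → gateway → api → search; its vertices are {api, ingest, search, gateway}.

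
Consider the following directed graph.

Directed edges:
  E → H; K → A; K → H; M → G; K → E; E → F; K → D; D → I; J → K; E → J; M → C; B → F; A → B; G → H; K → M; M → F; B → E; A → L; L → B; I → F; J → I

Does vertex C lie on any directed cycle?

No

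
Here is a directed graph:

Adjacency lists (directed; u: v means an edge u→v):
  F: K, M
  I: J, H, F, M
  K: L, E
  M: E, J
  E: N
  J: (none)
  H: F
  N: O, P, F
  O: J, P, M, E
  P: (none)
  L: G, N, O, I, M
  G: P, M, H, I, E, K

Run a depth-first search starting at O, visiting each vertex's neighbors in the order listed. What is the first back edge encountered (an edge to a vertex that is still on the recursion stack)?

DFS from O (visiting each vertex's neighbors in the order listed); mark gray on enter, black on exit:
O gray
  J gray
  J black
  P gray
  P black
  M gray
    E gray
      N gray
        N→O: O is gray → back edge
First back edge: N → O.

N->O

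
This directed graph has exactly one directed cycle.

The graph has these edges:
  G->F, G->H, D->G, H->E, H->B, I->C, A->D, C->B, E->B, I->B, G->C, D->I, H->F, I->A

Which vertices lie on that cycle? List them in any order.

DFS with gray/black marking from D:
D gray
  I gray
    A gray
      A→D: D is gray → back edge
Back edge closes the cycle D → I → A → D; its vertices are {A, D, I}.

A, D, I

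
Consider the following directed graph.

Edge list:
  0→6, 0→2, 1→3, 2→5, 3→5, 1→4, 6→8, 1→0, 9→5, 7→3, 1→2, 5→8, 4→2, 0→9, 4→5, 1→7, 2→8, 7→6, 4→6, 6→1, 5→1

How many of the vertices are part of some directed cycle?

9

A vertex is on a directed cycle iff it belongs to a strongly connected component of size ≥ 2 (or has a self-loop).
The vertices on cycles are {0, 1, 2, 3, 4, 5, 6, 7, 9} — 9 in total.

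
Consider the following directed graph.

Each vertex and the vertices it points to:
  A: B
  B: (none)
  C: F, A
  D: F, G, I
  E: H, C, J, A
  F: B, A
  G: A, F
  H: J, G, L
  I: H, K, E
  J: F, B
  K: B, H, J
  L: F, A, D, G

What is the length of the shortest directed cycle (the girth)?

For each vertex v, BFS finds the shortest path from v back to v.
The shortest such closed walk is I → H → L → D → I, length 4.

4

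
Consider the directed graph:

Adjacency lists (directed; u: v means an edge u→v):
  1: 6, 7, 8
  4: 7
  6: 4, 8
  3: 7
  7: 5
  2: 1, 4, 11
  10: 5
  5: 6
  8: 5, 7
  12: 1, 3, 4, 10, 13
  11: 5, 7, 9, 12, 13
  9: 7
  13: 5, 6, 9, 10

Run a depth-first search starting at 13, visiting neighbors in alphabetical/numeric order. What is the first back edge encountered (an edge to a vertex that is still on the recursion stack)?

7->5

DFS from 13 (visiting neighbors in alphabetical/numeric order); mark gray on enter, black on exit:
13 gray
  5 gray
    6 gray
      4 gray
        7 gray
          7→5: 5 is gray → back edge
First back edge: 7 → 5.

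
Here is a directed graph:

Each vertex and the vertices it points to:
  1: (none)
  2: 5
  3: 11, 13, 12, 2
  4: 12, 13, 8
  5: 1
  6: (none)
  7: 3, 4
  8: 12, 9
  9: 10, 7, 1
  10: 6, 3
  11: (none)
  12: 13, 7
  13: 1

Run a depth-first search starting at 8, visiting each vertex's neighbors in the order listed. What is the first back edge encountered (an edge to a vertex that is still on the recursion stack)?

3->12

DFS from 8 (visiting each vertex's neighbors in the order listed); mark gray on enter, black on exit:
8 gray
  12 gray
    13 gray
      1 gray
      1 black
    13 black
    7 gray
      3 gray
        11 gray
        11 black
        3→13: 13 black — skip
        3→12: 12 is gray → back edge
First back edge: 3 → 12.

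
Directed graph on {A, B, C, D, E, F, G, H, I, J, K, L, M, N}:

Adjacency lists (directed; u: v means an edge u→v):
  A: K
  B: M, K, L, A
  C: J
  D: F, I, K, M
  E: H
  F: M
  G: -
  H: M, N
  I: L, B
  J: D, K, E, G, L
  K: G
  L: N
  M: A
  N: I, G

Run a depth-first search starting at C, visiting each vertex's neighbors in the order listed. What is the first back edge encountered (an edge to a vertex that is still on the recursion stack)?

DFS from C (visiting each vertex's neighbors in the order listed); mark gray on enter, black on exit:
C gray
  J gray
    D gray
      F gray
        M gray
          A gray
            K gray
              G gray
              G black
            K black
          A black
        M black
      F black
      I gray
        L gray
          N gray
            N→I: I is gray → back edge
First back edge: N → I.

N->I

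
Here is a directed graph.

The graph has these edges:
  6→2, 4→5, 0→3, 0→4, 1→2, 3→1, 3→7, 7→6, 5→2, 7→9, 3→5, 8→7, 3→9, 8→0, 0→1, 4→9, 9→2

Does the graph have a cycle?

No

DFS with white/gray/black marking, starting from 1:
1 gray
  2 gray
  2 black
1 black
0 gray
  0→1: 1 black — skip
  3 gray
    5 gray
      5→2: 2 black — skip
    5 black
    7 gray
      9 gray
        9→2: 2 black — skip
      9 black
      6 gray
        6→2: 2 black — skip
      6 black
    7 black
    3→1: 1 black — skip
    3→9: 9 black — skip
  3 black
  4 gray
    4→5: 5 black — skip
    4→9: 9 black — skip
  4 black
0 black
8 gray
  8→7: 7 black — skip
  8→0: 0 black — skip
8 black
Every edge goes to a white or black vertex — no back edge, so the graph is acyclic.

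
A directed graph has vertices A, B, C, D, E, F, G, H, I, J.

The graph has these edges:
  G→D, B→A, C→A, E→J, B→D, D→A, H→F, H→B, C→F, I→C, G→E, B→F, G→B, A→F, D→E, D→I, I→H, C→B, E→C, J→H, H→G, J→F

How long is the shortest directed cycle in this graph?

4

For each vertex v, BFS finds the shortest path from v back to v.
The shortest such closed walk is G → D → I → H → G, length 4.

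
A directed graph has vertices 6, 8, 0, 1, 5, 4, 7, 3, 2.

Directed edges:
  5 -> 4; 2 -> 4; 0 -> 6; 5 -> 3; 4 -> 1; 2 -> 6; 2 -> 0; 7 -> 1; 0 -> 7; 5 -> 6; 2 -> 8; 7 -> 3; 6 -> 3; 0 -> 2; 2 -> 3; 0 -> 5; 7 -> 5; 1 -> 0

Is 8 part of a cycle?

No

8 lies on a cycle iff there is a path from 8 back to itself.
Exploring from 8, it never reaches itself; equivalently, its strongly connected component is a singleton.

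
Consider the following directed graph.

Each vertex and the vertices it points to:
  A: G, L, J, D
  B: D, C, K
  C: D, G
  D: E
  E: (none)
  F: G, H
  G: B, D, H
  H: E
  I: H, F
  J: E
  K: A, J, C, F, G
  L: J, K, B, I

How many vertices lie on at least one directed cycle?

A vertex is on a directed cycle iff it belongs to a strongly connected component of size ≥ 2 (or has a self-loop).
The vertices on cycles are {A, B, C, F, G, I, K, L} — 8 in total.

8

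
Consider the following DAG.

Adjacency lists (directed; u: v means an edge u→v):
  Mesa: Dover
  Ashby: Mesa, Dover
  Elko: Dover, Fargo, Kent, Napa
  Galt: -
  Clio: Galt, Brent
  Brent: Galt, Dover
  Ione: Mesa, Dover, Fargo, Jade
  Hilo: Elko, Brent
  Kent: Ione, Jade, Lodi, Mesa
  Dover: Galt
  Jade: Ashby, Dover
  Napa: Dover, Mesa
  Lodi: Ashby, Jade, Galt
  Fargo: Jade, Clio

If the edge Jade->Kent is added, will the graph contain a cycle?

Yes

Adding Jade→Kent creates a cycle iff Kent can already reach Jade.
Path from Kent: Kent → Jade.
So Kent → … → Jade → Kent is a cycle.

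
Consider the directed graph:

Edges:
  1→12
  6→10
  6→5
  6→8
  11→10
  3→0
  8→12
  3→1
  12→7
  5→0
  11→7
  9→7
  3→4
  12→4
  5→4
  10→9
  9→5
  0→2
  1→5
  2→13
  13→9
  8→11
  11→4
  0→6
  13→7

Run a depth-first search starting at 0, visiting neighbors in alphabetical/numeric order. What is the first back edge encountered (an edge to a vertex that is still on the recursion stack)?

5->0

DFS from 0 (visiting neighbors in alphabetical/numeric order); mark gray on enter, black on exit:
0 gray
  2 gray
    13 gray
      7 gray
      7 black
      9 gray
        5 gray
          5→0: 0 is gray → back edge
First back edge: 5 → 0.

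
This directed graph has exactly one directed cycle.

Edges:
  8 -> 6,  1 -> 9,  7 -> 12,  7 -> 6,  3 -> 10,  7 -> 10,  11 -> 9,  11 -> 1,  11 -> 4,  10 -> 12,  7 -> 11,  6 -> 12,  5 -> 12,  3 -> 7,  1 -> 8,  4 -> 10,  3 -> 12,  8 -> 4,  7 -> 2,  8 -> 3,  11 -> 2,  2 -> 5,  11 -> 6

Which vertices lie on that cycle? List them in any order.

DFS with gray/black marking from 7:
7 gray
  6 gray
    12 gray
    12 black
  6 black
  11 gray
    1 gray
      9 gray
      9 black
      8 gray
        8→6: 6 black — skip
        4 gray
          10 gray
            10→12: 12 black — skip
          10 black
        4 black
        3 gray
          3→7: 7 is gray → back edge
Back edge closes the cycle 7 → 11 → 1 → 8 → 3 → 7; its vertices are {1, 3, 7, 8, 11}.

1, 3, 7, 8, 11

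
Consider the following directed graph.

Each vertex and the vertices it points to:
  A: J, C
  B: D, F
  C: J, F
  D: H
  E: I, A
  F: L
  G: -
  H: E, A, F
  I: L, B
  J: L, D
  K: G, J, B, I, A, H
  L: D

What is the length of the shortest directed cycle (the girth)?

For each vertex v, BFS finds the shortest path from v back to v.
The shortest such closed walk is H → F → L → D → H, length 4.

4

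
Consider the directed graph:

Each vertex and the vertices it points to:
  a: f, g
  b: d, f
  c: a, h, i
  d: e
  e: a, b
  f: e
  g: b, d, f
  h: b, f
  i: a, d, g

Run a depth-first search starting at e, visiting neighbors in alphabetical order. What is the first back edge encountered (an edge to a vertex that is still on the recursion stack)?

f→e

DFS from e (visiting neighbors in alphabetical order); mark gray on enter, black on exit:
e gray
  a gray
    f gray
      f→e: e is gray → back edge
First back edge: f → e.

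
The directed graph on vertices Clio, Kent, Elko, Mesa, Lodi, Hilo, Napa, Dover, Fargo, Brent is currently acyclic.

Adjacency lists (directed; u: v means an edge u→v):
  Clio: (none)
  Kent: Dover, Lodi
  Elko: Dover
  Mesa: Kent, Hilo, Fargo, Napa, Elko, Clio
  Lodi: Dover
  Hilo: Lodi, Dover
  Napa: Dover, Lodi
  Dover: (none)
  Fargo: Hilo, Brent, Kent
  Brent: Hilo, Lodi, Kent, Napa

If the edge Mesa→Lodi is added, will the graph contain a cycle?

No

Adding Mesa→Lodi creates a cycle iff Lodi can already reach Mesa.
Explore from Lodi: no path reaches Mesa. The graph stays acyclic.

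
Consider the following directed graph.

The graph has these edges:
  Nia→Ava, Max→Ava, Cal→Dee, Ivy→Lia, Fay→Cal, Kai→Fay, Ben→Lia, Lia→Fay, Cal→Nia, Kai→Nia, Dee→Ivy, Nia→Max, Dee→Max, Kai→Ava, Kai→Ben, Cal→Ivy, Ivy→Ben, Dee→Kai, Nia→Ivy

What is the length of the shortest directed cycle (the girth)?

For each vertex v, BFS finds the shortest path from v back to v.
The shortest such closed walk is Dee → Kai → Fay → Cal → Dee, length 4.

4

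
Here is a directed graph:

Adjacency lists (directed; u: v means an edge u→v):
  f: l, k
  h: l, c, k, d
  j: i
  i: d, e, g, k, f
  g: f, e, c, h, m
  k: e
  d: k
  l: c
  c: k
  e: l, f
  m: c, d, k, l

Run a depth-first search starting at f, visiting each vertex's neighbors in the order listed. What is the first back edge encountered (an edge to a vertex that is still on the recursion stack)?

e->l

DFS from f (visiting each vertex's neighbors in the order listed); mark gray on enter, black on exit:
f gray
  l gray
    c gray
      k gray
        e gray
          e→l: l is gray → back edge
First back edge: e → l.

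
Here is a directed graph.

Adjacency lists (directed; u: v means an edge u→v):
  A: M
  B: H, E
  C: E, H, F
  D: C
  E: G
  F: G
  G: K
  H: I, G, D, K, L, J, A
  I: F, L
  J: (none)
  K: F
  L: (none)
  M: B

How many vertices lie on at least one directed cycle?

9

A vertex is on a directed cycle iff it belongs to a strongly connected component of size ≥ 2 (or has a self-loop).
The vertices on cycles are {A, B, C, D, F, G, H, K, M} — 9 in total.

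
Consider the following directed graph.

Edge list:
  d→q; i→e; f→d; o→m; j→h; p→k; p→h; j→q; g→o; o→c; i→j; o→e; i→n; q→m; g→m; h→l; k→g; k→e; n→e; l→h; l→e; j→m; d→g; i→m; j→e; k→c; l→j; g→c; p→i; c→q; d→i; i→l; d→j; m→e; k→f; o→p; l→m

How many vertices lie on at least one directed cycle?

9

A vertex is on a directed cycle iff it belongs to a strongly connected component of size ≥ 2 (or has a self-loop).
The vertices on cycles are {d, f, g, h, j, k, l, o, p} — 9 in total.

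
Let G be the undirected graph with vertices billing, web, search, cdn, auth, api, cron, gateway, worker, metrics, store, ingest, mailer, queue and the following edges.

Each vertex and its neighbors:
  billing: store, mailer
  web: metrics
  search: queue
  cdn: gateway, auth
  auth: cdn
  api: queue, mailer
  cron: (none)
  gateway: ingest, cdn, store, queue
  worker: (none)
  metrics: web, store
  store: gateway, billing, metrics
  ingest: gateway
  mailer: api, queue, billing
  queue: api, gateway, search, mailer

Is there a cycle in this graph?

DFS, tracking each vertex's parent; an edge to a visited non-parent vertex closes a cycle.
Start from gateway:
visit gateway (parent –)
  visit ingest (parent gateway)
    ingest–gateway: parent, skip
  visit cdn (parent gateway)
    cdn–gateway: parent, skip
    visit auth (parent cdn)
      auth–cdn: parent, skip
  visit store (parent gateway)
    store–gateway: parent, skip
    visit billing (parent store)
      billing–store: parent, skip
      visit mailer (parent billing)
        visit api (parent mailer)
          visit queue (parent api)
            queue–api: parent, skip
            queue–gateway: gateway visited and ≠ parent → cycle
Cycle: gateway – store – billing – mailer – api – queue – gateway.

Yes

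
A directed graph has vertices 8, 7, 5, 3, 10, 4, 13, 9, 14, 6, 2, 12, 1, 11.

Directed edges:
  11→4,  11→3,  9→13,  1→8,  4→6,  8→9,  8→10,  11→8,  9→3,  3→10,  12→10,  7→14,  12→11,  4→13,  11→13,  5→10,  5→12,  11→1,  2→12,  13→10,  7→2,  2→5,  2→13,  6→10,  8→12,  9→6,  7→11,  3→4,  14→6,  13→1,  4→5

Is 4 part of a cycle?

Yes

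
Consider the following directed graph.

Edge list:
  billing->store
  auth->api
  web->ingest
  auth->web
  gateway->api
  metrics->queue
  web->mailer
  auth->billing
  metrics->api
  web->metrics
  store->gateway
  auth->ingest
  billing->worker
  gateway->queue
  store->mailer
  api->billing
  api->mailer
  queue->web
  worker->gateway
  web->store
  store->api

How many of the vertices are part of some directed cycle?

8

A vertex is on a directed cycle iff it belongs to a strongly connected component of size ≥ 2 (or has a self-loop).
The vertices on cycles are {api, web, queue, store, worker, billing, gateway, metrics} — 8 in total.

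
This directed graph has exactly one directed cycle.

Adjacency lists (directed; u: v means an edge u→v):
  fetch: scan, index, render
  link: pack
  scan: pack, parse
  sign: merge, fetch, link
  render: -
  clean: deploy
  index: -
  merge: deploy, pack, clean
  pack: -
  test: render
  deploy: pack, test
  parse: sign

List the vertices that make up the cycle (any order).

DFS with gray/black marking from sign:
sign gray
  merge gray
    deploy gray
      pack gray
      pack black
      test gray
        render gray
        render black
      test black
    deploy black
    merge→pack: pack black — skip
    clean gray
      clean→deploy: deploy black — skip
    clean black
  merge black
  fetch gray
    scan gray
      scan→pack: pack black — skip
      parse gray
        parse→sign: sign is gray → back edge
Back edge closes the cycle sign → fetch → scan → parse → sign; its vertices are {scan, sign, fetch, parse}.

scan, sign, fetch, parse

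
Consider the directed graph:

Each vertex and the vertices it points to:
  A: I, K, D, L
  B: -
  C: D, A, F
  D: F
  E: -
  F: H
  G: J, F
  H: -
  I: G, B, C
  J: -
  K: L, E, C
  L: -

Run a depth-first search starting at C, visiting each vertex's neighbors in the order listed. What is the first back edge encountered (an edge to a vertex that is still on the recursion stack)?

I->C

DFS from C (visiting each vertex's neighbors in the order listed); mark gray on enter, black on exit:
C gray
  D gray
    F gray
      H gray
      H black
    F black
  D black
  A gray
    I gray
      G gray
        J gray
        J black
        G→F: F black — skip
      G black
      B gray
      B black
      I→C: C is gray → back edge
First back edge: I → C.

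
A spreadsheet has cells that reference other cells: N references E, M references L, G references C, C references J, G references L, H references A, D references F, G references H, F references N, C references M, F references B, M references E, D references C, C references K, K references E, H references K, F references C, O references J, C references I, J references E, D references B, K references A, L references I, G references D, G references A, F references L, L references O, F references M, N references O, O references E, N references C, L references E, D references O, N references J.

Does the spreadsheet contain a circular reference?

No

DFS with white/gray/black marking, starting from G:
G gray
  D gray
    F gray
      B gray
      B black
      M gray
        L gray
          E gray
          E black
          O gray
            O→E: E black — skip
            J gray
              J→E: E black — skip
            J black
          O black
          I gray
          I black
        L black
        M→E: E black — skip
      M black
      C gray
        C→J: J black — skip
        K gray
          K→E: E black — skip
          A gray
          A black
        K black
        C→I: I black — skip
        C→M: M black — skip
      C black
      F→L: L black — skip
      N gray
        N→C: C black — skip
        N→J: J black — skip
        N→E: E black — skip
        N→O: O black — skip
      N black
    F black
    D→O: O black — skip
    D→B: B black — skip
    D→C: C black — skip
  D black
  H gray
    H→K: K black — skip
    H→A: A black — skip
  H black
  G→C: C black — skip
  G→A: A black — skip
  G→L: L black — skip
G black
Every edge goes to a white or black vertex — no back edge, so the graph is acyclic.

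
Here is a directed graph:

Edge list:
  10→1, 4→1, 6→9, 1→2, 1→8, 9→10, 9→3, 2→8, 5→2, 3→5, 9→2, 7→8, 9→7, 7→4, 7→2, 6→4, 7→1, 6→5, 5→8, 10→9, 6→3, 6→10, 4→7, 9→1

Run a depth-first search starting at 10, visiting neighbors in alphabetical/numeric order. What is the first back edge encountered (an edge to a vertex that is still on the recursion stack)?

DFS from 10 (visiting neighbors in alphabetical/numeric order); mark gray on enter, black on exit:
10 gray
  1 gray
    2 gray
      8 gray
      8 black
    2 black
    1→8: 8 black — skip
  1 black
  9 gray
    9→1: 1 black — skip
    9→2: 2 black — skip
    3 gray
      5 gray
        5→2: 2 black — skip
        5→8: 8 black — skip
      5 black
    3 black
    7 gray
      7→1: 1 black — skip
      7→2: 2 black — skip
      4 gray
        4→1: 1 black — skip
        4→7: 7 is gray → back edge
First back edge: 4 → 7.

4->7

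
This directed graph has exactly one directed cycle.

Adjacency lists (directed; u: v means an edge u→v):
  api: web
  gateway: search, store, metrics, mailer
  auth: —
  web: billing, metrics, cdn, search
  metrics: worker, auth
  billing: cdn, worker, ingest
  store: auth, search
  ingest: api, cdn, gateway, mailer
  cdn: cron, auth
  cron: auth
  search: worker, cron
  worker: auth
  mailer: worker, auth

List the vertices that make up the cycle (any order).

api, web, ingest, billing

DFS with gray/black marking from ingest:
ingest gray
  api gray
    web gray
      billing gray
        cdn gray
          cron gray
            auth gray
            auth black
          cron black
          cdn→auth: auth black — skip
        cdn black
        worker gray
          worker→auth: auth black — skip
        worker black
        billing→ingest: ingest is gray → back edge
Back edge closes the cycle ingest → api → web → billing → ingest; its vertices are {api, web, ingest, billing}.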